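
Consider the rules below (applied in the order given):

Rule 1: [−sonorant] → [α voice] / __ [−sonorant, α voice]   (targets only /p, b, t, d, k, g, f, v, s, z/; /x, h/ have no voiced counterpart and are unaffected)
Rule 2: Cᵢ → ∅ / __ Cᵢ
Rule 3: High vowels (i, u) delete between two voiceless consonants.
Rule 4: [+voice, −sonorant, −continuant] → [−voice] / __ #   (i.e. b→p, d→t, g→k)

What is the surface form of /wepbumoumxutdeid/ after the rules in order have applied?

webumoumxudeit

Rule 1 (regressive voicing assimilation): /p/ precedes the voiced obstruent /b/, so it voices to [b] by assimilation. /t/ precedes the voiced obstruent /d/, so it voices to [d] by assimilation. /wepbumoumxutdeid/ → webbumoumxuddeid.
Rule 2 (degemination): /bb/ is a geminate; the first /b/ deletes. /dd/ is a geminate; the first /d/ deletes. /webbumoumxuddeid/ → webumoumxudeid.
Rule 3 (high vowel syncope): no segment meets the environment; /webumoumxudeid/ is unchanged.
Rule 4 (final devoicing): /d/ is a voiced stop in word-final position, so it devoices to [t]. /webumoumxudeid/ → webumoumxudeit.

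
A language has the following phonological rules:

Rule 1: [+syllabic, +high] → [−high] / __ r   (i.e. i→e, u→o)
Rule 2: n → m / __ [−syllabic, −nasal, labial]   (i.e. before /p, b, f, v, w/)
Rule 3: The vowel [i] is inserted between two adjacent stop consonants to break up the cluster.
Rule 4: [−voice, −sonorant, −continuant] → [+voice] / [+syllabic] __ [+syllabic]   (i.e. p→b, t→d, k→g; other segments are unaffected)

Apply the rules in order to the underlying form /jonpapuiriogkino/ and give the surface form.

jompabueriogigino

Rule 1 (pre-rhotic lowering): /i/ is a high vowel immediately before /r/, so it lowers to [e]. /jonpapuiriogkino/ → jonpapueriogkino.
Rule 2 (nasal place assimilation): /n/ precedes the labial consonant /p/, so it assimilates in place to [m]. /jonpapueriogkino/ → jompapueriogkino.
Rule 3 (stop-cluster i-epenthesis): /g/ and /k/ form a stop–stop cluster, so [i] is inserted between them. /jompapueriogkino/ → jompapueriogikino.
Rule 4 (intervocalic voicing): /p/ is a voiceless stop between vowels /a/ and /u/, so it voices to [b]. /k/ is a voiceless stop between vowels /i/ and /i/, so it voices to [g]. /jompapueriogikino/ → jompabueriogigino.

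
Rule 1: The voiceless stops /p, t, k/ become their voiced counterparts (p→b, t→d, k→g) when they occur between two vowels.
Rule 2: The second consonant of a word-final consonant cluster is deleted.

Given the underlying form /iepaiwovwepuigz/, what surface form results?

iebaiwovwebuig

Rule 1 (intervocalic voicing): /p/ is a voiceless stop between vowels /e/ and /a/, so it voices to [b]. /p/ is a voiceless stop between vowels /e/ and /u/, so it voices to [b]. /iepaiwovwepuigz/ → iebaiwovwebuigz.
Rule 2 (final cluster simplification): /z/ is the second consonant of a word-final cluster /gz/, so it deletes. /iebaiwovwebuigz/ → iebaiwovwebuig.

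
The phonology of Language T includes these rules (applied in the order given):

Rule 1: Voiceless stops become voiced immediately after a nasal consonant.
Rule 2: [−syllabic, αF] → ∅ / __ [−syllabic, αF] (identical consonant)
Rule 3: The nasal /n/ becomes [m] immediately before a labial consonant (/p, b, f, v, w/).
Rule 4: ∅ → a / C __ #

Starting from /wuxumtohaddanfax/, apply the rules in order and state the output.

Rule 1 (post-nasal voicing): /t/ is a voiceless stop immediately after the nasal /m/, so it voices to [d]. /wuxumtohaddanfax/ → wuxumdohaddanfax.
Rule 2 (degemination): /dd/ is a geminate; the first /d/ deletes. /wuxumdohaddanfax/ → wuxumdohadanfax.
Rule 3 (nasal place assimilation): /n/ precedes the labial consonant /f/, so it assimilates in place to [m]. /wuxumdohadanfax/ → wuxumdohadamfax.
Rule 4 (final a-epenthesis): the form ends in the consonant /x/, so [a] is inserted word-finally. /wuxumdohadamfax/ → wuxumdohadamfaxa.

wuxumdohadamfaxa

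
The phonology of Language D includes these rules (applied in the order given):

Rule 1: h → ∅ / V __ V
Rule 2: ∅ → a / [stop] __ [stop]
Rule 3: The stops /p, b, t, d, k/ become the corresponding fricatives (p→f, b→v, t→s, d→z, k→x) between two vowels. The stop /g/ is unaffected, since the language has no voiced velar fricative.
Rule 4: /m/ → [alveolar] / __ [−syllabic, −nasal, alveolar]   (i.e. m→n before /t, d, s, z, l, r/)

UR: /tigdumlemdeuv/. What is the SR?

Rule 1 (intervocalic h-deletion): no segment meets the environment; /tigdumlemdeuv/ is unchanged.
Rule 2 (stop-cluster a-epenthesis): /g/ and /d/ form a stop–stop cluster, so [a] is inserted between them. /tigdumlemdeuv/ → tigadumlemdeuv.
Rule 3 (intervocalic spirantization): /d/ is a stop between vowels /a/ and /u/, so it spirantizes to the fricative [z]. /tigadumlemdeuv/ → tigazumlemdeuv.
Rule 4 (nasal place assimilation): /m/ precedes the alveolar consonant /l/, so it assimilates in place to [n]. /m/ precedes the alveolar consonant /d/, so it assimilates in place to [n]. /tigazumlemdeuv/ → tigazunlendeuv.

tigazunlendeuv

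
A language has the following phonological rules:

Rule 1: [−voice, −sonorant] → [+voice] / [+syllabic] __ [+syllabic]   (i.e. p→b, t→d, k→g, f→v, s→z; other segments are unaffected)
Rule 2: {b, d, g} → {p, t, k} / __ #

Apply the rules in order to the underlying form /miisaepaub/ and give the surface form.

Rule 1 (intervocalic voicing): /s/ is a voiceless obstruent between vowels /i/ and /a/, so it voices to [z]. /p/ is a voiceless obstruent between vowels /e/ and /a/, so it voices to [b]. /miisaepaub/ → miizaebaub.
Rule 2 (final devoicing): /b/ is a voiced stop in word-final position, so it devoices to [p]. /miizaebaub/ → miizaebaup.

miizaebaup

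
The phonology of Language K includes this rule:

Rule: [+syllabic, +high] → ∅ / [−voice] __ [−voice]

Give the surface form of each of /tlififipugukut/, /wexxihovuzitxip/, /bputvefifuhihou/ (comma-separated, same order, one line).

tliffpugukt, wexxhovuzitxp, bptveffhhou

/tlififipugukut/: /i/ is a high vowel flanked by voiceless consonants /f/ and /f/, so it deletes. /i/ is a high vowel flanked by voiceless consonants /f/ and /p/, so it deletes. /u/ is a high vowel flanked by voiceless consonants /k/ and /t/, so it deletes. → [tliffpugukt].
/wexxihovuzitxip/: /i/ is a high vowel flanked by voiceless consonants /x/ and /h/, so it deletes. /i/ is a high vowel flanked by voiceless consonants /x/ and /p/, so it deletes. → [wexxhovuzitxp].
/bputvefifuhihou/: /u/ is a high vowel flanked by voiceless consonants /p/ and /t/, so it deletes. /i/ is a high vowel flanked by voiceless consonants /f/ and /f/, so it deletes. /u/ is a high vowel flanked by voiceless consonants /f/ and /h/, so it deletes. /i/ is a high vowel flanked by voiceless consonants /h/ and /h/, so it deletes. → [bptveffhhou].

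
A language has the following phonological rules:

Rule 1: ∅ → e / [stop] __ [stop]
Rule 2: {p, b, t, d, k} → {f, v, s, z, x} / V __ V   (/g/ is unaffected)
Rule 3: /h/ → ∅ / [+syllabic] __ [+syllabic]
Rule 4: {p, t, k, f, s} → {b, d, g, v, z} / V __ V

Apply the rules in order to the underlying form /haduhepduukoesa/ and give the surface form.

hazuevezuuxoeza

Rule 1 (stop-cluster e-epenthesis): /p/ and /d/ form a stop–stop cluster, so [e] is inserted between them. /haduhepduukoesa/ → haduhepeduukoesa.
Rule 2 (intervocalic spirantization): /d/ is a stop between vowels /a/ and /u/, so it spirantizes to the fricative [z]. /p/ is a stop between vowels /e/ and /e/, so it spirantizes to the fricative [f]. /d/ is a stop between vowels /e/ and /u/, so it spirantizes to the fricative [z]. /k/ is a stop between vowels /u/ and /o/, so it spirantizes to the fricative [x]. /haduhepeduukoesa/ → hazuhefezuuxoesa.
Rule 3 (intervocalic h-deletion): /h/ occurs between vowels /u/ and /e/, so it deletes. /hazuhefezuuxoesa/ → hazuefezuuxoesa.
Rule 4 (intervocalic voicing): /f/ is a voiceless obstruent between vowels /e/ and /e/, so it voices to [v]. /s/ is a voiceless obstruent between vowels /e/ and /a/, so it voices to [z]. /hazuefezuuxoesa/ → hazuevezuuxoeza.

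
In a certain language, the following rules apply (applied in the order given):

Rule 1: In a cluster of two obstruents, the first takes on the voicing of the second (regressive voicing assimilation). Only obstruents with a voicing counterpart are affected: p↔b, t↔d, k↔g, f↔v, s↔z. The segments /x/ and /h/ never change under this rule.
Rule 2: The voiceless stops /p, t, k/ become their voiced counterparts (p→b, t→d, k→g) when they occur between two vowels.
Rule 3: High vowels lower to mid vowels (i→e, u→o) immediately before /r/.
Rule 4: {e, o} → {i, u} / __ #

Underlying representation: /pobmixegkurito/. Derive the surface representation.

Rule 1 (regressive voicing assimilation): /g/ precedes the voiceless obstruent /k/, so it devoices to [k] by assimilation. /pobmixegkurito/ → pobmixekkurito.
Rule 2 (intervocalic voicing): /t/ is a voiceless stop between vowels /i/ and /o/, so it voices to [d]. /pobmixekkurito/ → pobmixekkurido.
Rule 3 (pre-rhotic lowering): /u/ is a high vowel immediately before /r/, so it lowers to [o]. /pobmixekkurido/ → pobmixekkorido.
Rule 4 (final vowel raising): /o/ is a mid vowel in word-final position, so it raises to [u]. /pobmixekkorido/ → pobmixekkoridu.

pobmixekkoridu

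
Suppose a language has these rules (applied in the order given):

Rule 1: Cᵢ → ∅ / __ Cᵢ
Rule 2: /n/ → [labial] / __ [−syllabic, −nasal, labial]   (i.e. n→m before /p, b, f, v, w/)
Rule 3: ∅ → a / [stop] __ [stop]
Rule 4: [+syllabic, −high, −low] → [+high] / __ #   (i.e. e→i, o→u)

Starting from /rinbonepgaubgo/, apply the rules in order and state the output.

rimbonepagaubagu

Rule 1 (degemination): no segment meets the environment; /rinbonepgaubgo/ is unchanged.
Rule 2 (nasal place assimilation): /n/ precedes the labial consonant /b/, so it assimilates in place to [m]. /rinbonepgaubgo/ → rimbonepgaubgo.
Rule 3 (stop-cluster a-epenthesis): /p/ and /g/ form a stop–stop cluster, so [a] is inserted between them. /b/ and /g/ form a stop–stop cluster, so [a] is inserted between them. /rimbonepgaubgo/ → rimbonepagaubago.
Rule 4 (final vowel raising): /o/ is a mid vowel in word-final position, so it raises to [u]. /rimbonepagaubago/ → rimbonepagaubagu.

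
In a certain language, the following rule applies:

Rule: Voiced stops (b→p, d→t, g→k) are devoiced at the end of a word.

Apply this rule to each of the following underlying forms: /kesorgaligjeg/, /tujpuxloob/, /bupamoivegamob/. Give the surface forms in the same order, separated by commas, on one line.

/kesorgaligjeg/: /g/ is a voiced stop in word-final position, so it devoices to [k]. → [kesorgaligjek].
/tujpuxloob/: /b/ is a voiced stop in word-final position, so it devoices to [p]. → [tujpuxloop].
/bupamoivegamob/: /b/ is a voiced stop in word-final position, so it devoices to [p]. → [bupamoivegamop].

kesorgaligjek, tujpuxloop, bupamoivegamop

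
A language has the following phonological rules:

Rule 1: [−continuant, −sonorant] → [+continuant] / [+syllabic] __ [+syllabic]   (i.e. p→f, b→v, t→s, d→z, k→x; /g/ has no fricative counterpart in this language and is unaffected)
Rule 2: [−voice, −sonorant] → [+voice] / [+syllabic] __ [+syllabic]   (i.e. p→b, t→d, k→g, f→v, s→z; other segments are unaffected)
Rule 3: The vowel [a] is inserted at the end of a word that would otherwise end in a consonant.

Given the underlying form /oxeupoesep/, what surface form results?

Rule 1 (intervocalic spirantization): /p/ is a stop between vowels /u/ and /o/, so it spirantizes to the fricative [f]. /oxeupoesep/ → oxeufoesep.
Rule 2 (intervocalic voicing): /f/ is a voiceless obstruent between vowels /u/ and /o/, so it voices to [v]. /s/ is a voiceless obstruent between vowels /e/ and /e/, so it voices to [z]. /oxeufoesep/ → oxeuvoezep.
Rule 3 (final a-epenthesis): the form ends in the consonant /p/, so [a] is inserted word-finally. /oxeuvoezep/ → oxeuvoezepa.

oxeuvoezepa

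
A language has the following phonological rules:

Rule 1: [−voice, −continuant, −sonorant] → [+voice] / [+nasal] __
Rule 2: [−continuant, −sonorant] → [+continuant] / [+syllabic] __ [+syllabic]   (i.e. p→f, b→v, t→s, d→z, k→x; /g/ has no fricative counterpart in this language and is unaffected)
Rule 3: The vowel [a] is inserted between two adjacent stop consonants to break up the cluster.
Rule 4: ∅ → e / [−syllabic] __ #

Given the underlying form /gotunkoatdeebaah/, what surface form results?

Rule 1 (post-nasal voicing): /k/ is a voiceless stop immediately after the nasal /n/, so it voices to [g]. /gotunkoatdeebaah/ → gotungoatdeebaah.
Rule 2 (intervocalic spirantization): /t/ is a stop between vowels /o/ and /u/, so it spirantizes to the fricative [s]. /b/ is a stop between vowels /e/ and /a/, so it spirantizes to the fricative [v]. /gotungoatdeebaah/ → gosungoatdeevaah.
Rule 3 (stop-cluster a-epenthesis): /t/ and /d/ form a stop–stop cluster, so [a] is inserted between them. /gosungoatdeevaah/ → gosungoatadeevaah.
Rule 4 (final e-epenthesis): the form ends in the consonant /h/, so [e] is inserted word-finally. /gosungoatadeevaah/ → gosungoatadeevaahe.

gosungoatadeevaahe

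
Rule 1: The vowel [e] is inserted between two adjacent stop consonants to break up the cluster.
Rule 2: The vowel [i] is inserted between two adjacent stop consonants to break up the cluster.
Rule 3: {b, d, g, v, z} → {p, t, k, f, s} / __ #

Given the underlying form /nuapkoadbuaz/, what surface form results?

nuapekoadebuas

Rule 1 (stop-cluster e-epenthesis): /p/ and /k/ form a stop–stop cluster, so [e] is inserted between them. /d/ and /b/ form a stop–stop cluster, so [e] is inserted between them. /nuapkoadbuaz/ → nuapekoadebuaz.
Rule 2 (stop-cluster i-epenthesis): no segment meets the environment; /nuapekoadebuaz/ is unchanged.
Rule 3 (final devoicing): /z/ is a voiced obstruent in word-final position, so it devoices to [s]. /nuapekoadebuaz/ → nuapekoadebuas.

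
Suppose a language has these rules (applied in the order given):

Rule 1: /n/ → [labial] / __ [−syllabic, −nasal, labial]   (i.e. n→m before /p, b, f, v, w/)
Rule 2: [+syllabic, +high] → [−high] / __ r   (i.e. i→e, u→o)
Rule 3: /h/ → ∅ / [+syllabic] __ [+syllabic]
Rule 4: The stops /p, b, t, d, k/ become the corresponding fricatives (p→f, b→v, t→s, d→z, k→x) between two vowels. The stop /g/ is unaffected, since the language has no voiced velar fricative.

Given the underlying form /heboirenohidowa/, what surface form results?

hevoerenoizowa

Rule 1 (nasal place assimilation): no segment meets the environment; /heboirenohidowa/ is unchanged.
Rule 2 (pre-rhotic lowering): /i/ is a high vowel immediately before /r/, so it lowers to [e]. /heboirenohidowa/ → heboerenohidowa.
Rule 3 (intervocalic h-deletion): /h/ occurs between vowels /o/ and /i/, so it deletes. /heboerenohidowa/ → heboerenoidowa.
Rule 4 (intervocalic spirantization): /b/ is a stop between vowels /e/ and /o/, so it spirantizes to the fricative [v]. /d/ is a stop between vowels /i/ and /o/, so it spirantizes to the fricative [z]. /heboerenoidowa/ → hevoerenoizowa.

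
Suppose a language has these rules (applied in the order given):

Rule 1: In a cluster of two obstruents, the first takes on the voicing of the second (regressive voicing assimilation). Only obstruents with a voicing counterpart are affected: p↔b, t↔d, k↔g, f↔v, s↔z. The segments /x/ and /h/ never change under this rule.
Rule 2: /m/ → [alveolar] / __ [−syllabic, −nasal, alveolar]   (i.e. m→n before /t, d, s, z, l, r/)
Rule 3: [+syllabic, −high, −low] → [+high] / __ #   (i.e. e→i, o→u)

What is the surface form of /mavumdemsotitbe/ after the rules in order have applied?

mavundensotidbi

Rule 1 (regressive voicing assimilation): /t/ precedes the voiced obstruent /b/, so it voices to [d] by assimilation. /mavumdemsotitbe/ → mavumdemsotidbe.
Rule 2 (nasal place assimilation): /m/ precedes the alveolar consonant /d/, so it assimilates in place to [n]. /m/ precedes the alveolar consonant /s/, so it assimilates in place to [n]. /mavumdemsotidbe/ → mavundensotidbe.
Rule 3 (final vowel raising): /e/ is a mid vowel in word-final position, so it raises to [i]. /mavundensotidbe/ → mavundensotidbi.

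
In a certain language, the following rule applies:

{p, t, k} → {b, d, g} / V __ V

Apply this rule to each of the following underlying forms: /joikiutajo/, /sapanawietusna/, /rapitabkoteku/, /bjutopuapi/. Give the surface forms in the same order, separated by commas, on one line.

/joikiutajo/: /k/ is a voiceless stop between vowels /i/ and /i/, so it voices to [g]. /t/ is a voiceless stop between vowels /u/ and /a/, so it voices to [d]. → [joigiudajo].
/sapanawietusna/: /p/ is a voiceless stop between vowels /a/ and /a/, so it voices to [b]. /t/ is a voiceless stop between vowels /e/ and /u/, so it voices to [d]. → [sabanawiedusna].
/rapitabkoteku/: /p/ is a voiceless stop between vowels /a/ and /i/, so it voices to [b]. /t/ is a voiceless stop between vowels /i/ and /a/, so it voices to [d]. /t/ is a voiceless stop between vowels /o/ and /e/, so it voices to [d]. /k/ is a voiceless stop between vowels /e/ and /u/, so it voices to [g]. → [rabidabkodegu].
/bjutopuapi/: /t/ is a voiceless stop between vowels /u/ and /o/, so it voices to [d]. /p/ is a voiceless stop between vowels /o/ and /u/, so it voices to [b]. /p/ is a voiceless stop between vowels /a/ and /i/, so it voices to [b]. → [bjudobuabi].

joigiudajo, sabanawiedusna, rabidabkodegu, bjudobuabi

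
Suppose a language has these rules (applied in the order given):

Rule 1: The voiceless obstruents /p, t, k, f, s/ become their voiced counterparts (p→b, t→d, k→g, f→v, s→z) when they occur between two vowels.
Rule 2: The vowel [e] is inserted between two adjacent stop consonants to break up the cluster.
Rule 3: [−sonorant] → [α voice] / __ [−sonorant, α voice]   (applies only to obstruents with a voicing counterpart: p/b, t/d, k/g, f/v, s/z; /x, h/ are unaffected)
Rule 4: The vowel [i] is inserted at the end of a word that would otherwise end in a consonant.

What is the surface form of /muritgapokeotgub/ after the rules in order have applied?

muritegabogeotegubi

Rule 1 (intervocalic voicing): /p/ is a voiceless obstruent between vowels /a/ and /o/, so it voices to [b]. /k/ is a voiceless obstruent between vowels /o/ and /e/, so it voices to [g]. /muritgapokeotgub/ → muritgabogeotgub.
Rule 2 (stop-cluster e-epenthesis): /t/ and /g/ form a stop–stop cluster, so [e] is inserted between them. /t/ and /g/ form a stop–stop cluster, so [e] is inserted between them. /muritgabogeotgub/ → muritegabogeotegub.
Rule 3 (regressive voicing assimilation): no segment meets the environment; /muritegabogeotegub/ is unchanged.
Rule 4 (final i-epenthesis): the form ends in the consonant /b/, so [i] is inserted word-finally. /muritegabogeotegub/ → muritegabogeotegubi.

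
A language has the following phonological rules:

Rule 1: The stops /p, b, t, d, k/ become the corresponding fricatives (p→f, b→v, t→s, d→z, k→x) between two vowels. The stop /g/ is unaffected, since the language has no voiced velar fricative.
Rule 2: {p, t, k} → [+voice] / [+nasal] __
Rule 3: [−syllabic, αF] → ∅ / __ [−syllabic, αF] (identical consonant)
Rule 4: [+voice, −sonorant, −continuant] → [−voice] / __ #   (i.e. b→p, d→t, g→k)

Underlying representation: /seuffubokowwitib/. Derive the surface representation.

seufuvoxowisip

Rule 1 (intervocalic spirantization): /b/ is a stop between vowels /u/ and /o/, so it spirantizes to the fricative [v]. /k/ is a stop between vowels /o/ and /o/, so it spirantizes to the fricative [x]. /t/ is a stop between vowels /i/ and /i/, so it spirantizes to the fricative [s]. /seuffubokowwitib/ → seuffuvoxowwisib.
Rule 2 (post-nasal voicing): no segment meets the environment; /seuffuvoxowwisib/ is unchanged.
Rule 3 (degemination): /ff/ is a geminate; the first /f/ deletes. /ww/ is a geminate; the first /w/ deletes. /seuffuvoxowwisib/ → seufuvoxowisib.
Rule 4 (final devoicing): /b/ is a voiced stop in word-final position, so it devoices to [p]. /seufuvoxowisib/ → seufuvoxowisip.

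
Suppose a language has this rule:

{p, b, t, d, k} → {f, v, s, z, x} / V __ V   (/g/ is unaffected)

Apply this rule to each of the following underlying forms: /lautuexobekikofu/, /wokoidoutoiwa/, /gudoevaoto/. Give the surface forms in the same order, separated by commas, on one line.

/lautuexobekikofu/: /t/ is a stop between vowels /u/ and /u/, so it spirantizes to the fricative [s]. /b/ is a stop between vowels /o/ and /e/, so it spirantizes to the fricative [v]. /k/ is a stop between vowels /e/ and /i/, so it spirantizes to the fricative [x]. /k/ is a stop between vowels /i/ and /o/, so it spirantizes to the fricative [x]. → [lausuexovexixofu].
/wokoidoutoiwa/: /k/ is a stop between vowels /o/ and /o/, so it spirantizes to the fricative [x]. /d/ is a stop between vowels /i/ and /o/, so it spirantizes to the fricative [z]. /t/ is a stop between vowels /u/ and /o/, so it spirantizes to the fricative [s]. → [woxoizousoiwa].
/gudoevaoto/: /d/ is a stop between vowels /u/ and /o/, so it spirantizes to the fricative [z]. /t/ is a stop between vowels /o/ and /o/, so it spirantizes to the fricative [s]. → [guzoevaoso].

lausuexovexixofu, woxoizousoiwa, guzoevaoso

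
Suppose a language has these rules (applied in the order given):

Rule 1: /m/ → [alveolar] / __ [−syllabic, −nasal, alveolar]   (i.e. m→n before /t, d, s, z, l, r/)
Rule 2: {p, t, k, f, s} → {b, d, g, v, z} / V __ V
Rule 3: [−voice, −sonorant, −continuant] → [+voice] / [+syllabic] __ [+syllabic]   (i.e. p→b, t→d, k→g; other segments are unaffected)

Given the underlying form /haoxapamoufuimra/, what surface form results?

Rule 1 (nasal place assimilation): /m/ precedes the alveolar consonant /r/, so it assimilates in place to [n]. /haoxapamoufuimra/ → haoxapamoufuinra.
Rule 2 (intervocalic voicing): /p/ is a voiceless obstruent between vowels /a/ and /a/, so it voices to [b]. /f/ is a voiceless obstruent between vowels /u/ and /u/, so it voices to [v]. /haoxapamoufuinra/ → haoxabamouvuinra.
Rule 3 (intervocalic voicing): no segment meets the environment; /haoxabamouvuinra/ is unchanged.

haoxabamouvuinra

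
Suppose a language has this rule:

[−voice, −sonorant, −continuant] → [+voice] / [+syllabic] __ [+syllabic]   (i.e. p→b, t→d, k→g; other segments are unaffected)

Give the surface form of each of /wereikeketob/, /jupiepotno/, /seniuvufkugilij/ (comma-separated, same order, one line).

/wereikeketob/: /k/ is a voiceless stop between vowels /i/ and /e/, so it voices to [g]. /k/ is a voiceless stop between vowels /e/ and /e/, so it voices to [g]. /t/ is a voiceless stop between vowels /e/ and /o/, so it voices to [d]. → [wereigegedob].
/jupiepotno/: /p/ is a voiceless stop between vowels /u/ and /i/, so it voices to [b]. /p/ is a voiceless stop between vowels /e/ and /o/, so it voices to [b]. → [jubiebotno].
/seniuvufkugilij/: the rule's environment is not met; surfaces unchanged as [seniuvufkugilij].

wereigegedob, jubiebotno, seniuvufkugilij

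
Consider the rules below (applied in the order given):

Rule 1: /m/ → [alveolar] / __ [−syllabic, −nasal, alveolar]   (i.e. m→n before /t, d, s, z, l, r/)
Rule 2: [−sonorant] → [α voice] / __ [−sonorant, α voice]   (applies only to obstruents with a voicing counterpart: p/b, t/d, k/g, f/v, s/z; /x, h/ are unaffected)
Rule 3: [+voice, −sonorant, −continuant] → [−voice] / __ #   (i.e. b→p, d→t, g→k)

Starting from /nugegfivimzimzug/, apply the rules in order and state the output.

nugekfivinzinzuk

Rule 1 (nasal place assimilation): /m/ precedes the alveolar consonant /z/, so it assimilates in place to [n]. /m/ precedes the alveolar consonant /z/, so it assimilates in place to [n]. /nugegfivimzimzug/ → nugegfivinzinzug.
Rule 2 (regressive voicing assimilation): /g/ precedes the voiceless obstruent /f/, so it devoices to [k] by assimilation. /nugegfivinzinzug/ → nugekfivinzinzug.
Rule 3 (final devoicing): /g/ is a voiced stop in word-final position, so it devoices to [k]. /nugekfivinzinzug/ → nugekfivinzinzuk.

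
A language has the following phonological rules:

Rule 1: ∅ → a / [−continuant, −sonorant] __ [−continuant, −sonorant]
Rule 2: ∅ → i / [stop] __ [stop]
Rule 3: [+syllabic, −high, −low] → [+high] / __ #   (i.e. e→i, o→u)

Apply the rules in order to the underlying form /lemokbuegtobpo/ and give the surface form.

Rule 1 (stop-cluster a-epenthesis): /k/ and /b/ form a stop–stop cluster, so [a] is inserted between them. /g/ and /t/ form a stop–stop cluster, so [a] is inserted between them. /b/ and /p/ form a stop–stop cluster, so [a] is inserted between them. /lemokbuegtobpo/ → lemokabuegatobapo.
Rule 2 (stop-cluster i-epenthesis): no segment meets the environment; /lemokabuegatobapo/ is unchanged.
Rule 3 (final vowel raising): /o/ is a mid vowel in word-final position, so it raises to [u]. /lemokabuegatobapo/ → lemokabuegatobapu.

lemokabuegatobapu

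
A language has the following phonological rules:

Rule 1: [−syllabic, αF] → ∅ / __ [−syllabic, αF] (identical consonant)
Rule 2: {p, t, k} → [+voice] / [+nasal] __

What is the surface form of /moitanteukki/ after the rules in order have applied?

moitandeuki

Rule 1 (degemination): /kk/ is a geminate; the first /k/ deletes. /moitanteukki/ → moitanteuki.
Rule 2 (post-nasal voicing): /t/ is a voiceless stop immediately after the nasal /n/, so it voices to [d]. /moitanteuki/ → moitandeuki.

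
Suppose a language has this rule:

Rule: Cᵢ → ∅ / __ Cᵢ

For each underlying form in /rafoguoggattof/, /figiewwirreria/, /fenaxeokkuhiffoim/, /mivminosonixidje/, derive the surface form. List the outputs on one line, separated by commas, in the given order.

/rafoguoggattof/: /gg/ is a geminate; the first /g/ deletes. /tt/ is a geminate; the first /t/ deletes. → [rafoguogatof].
/figiewwirreria/: /ww/ is a geminate; the first /w/ deletes. /rr/ is a geminate; the first /r/ deletes. → [figiewireria].
/fenaxeokkuhiffoim/: /kk/ is a geminate; the first /k/ deletes. /ff/ is a geminate; the first /f/ deletes. → [fenaxeokuhifoim].
/mivminosonixidje/: the rule's environment is not met; surfaces unchanged as [mivminosonixidje].

rafoguogatof, figiewireria, fenaxeokuhifoim, mivminosonixidje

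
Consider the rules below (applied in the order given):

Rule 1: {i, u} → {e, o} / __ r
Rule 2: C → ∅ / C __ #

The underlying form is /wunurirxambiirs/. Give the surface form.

Rule 1 (pre-rhotic lowering): /u/ is a high vowel immediately before /r/, so it lowers to [o]. /i/ is a high vowel immediately before /r/, so it lowers to [e]. /i/ is a high vowel immediately before /r/, so it lowers to [e]. /wunurirxambiirs/ → wunorerxambiers.
Rule 2 (final cluster simplification): /s/ is the second consonant of a word-final cluster /rs/, so it deletes. /wunorerxambiers/ → wunorerxambier.

wunorerxambier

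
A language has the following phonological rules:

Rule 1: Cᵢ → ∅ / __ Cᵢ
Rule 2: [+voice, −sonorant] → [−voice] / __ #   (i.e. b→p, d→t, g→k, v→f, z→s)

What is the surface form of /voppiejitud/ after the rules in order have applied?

Rule 1 (degemination): /pp/ is a geminate; the first /p/ deletes. /voppiejitud/ → vopiejitud.
Rule 2 (final devoicing): /d/ is a voiced obstruent in word-final position, so it devoices to [t]. /vopiejitud/ → vopiejitut.

vopiejitut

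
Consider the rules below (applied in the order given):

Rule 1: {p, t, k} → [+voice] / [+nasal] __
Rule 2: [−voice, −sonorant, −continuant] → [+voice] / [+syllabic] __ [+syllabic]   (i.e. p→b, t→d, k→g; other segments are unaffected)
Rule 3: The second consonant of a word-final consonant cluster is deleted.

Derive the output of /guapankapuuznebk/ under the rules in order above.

guabangabuuzneb

Rule 1 (post-nasal voicing): /k/ is a voiceless stop immediately after the nasal /n/, so it voices to [g]. /guapankapuuznebk/ → guapangapuuznebk.
Rule 2 (intervocalic voicing): /p/ is a voiceless stop between vowels /a/ and /a/, so it voices to [b]. /p/ is a voiceless stop between vowels /a/ and /u/, so it voices to [b]. /guapangapuuznebk/ → guabangabuuznebk.
Rule 3 (final cluster simplification): /k/ is the second consonant of a word-final cluster /bk/, so it deletes. /guabangabuuznebk/ → guabangabuuzneb.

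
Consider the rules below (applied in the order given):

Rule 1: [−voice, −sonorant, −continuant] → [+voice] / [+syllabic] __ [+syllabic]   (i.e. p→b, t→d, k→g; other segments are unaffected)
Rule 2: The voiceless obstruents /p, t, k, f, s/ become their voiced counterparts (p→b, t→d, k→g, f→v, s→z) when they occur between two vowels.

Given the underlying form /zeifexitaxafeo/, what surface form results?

Rule 1 (intervocalic voicing): /t/ is a voiceless stop between vowels /i/ and /a/, so it voices to [d]. /zeifexitaxafeo/ → zeifexidaxafeo.
Rule 2 (intervocalic voicing): /f/ is a voiceless obstruent between vowels /i/ and /e/, so it voices to [v]. /f/ is a voiceless obstruent between vowels /a/ and /e/, so it voices to [v]. /zeifexidaxafeo/ → zeivexidaxaveo.

zeivexidaxaveo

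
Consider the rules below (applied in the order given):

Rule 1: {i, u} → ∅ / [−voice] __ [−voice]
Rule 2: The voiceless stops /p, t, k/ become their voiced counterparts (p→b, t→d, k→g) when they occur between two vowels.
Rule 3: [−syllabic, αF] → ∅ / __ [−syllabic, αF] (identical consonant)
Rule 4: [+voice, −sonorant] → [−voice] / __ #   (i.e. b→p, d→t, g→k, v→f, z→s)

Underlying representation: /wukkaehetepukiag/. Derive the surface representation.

Rule 1 (high vowel syncope): /u/ is a high vowel flanked by voiceless consonants /p/ and /k/, so it deletes. /wukkaehetepukiag/ → wukkaehetepkiag.
Rule 2 (intervocalic voicing): /t/ is a voiceless stop between vowels /e/ and /e/, so it voices to [d]. /wukkaehetepkiag/ → wukkaehedepkiag.
Rule 3 (degemination): /kk/ is a geminate; the first /k/ deletes. /wukkaehedepkiag/ → wukaehedepkiag.
Rule 4 (final devoicing): /g/ is a voiced obstruent in word-final position, so it devoices to [k]. /wukaehedepkiag/ → wukaehedepkiak.

wukaehedepkiak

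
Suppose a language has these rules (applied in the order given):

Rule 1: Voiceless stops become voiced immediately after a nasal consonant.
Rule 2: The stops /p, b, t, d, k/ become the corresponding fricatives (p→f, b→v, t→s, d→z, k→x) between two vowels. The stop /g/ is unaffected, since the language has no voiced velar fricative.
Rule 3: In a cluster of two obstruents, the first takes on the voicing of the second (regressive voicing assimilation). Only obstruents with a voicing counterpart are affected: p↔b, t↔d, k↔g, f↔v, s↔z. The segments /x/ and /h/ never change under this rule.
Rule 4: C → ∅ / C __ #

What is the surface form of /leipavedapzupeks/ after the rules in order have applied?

Rule 1 (post-nasal voicing): no segment meets the environment; /leipavedapzupeks/ is unchanged.
Rule 2 (intervocalic spirantization): /p/ is a stop between vowels /i/ and /a/, so it spirantizes to the fricative [f]. /d/ is a stop between vowels /e/ and /a/, so it spirantizes to the fricative [z]. /p/ is a stop between vowels /u/ and /e/, so it spirantizes to the fricative [f]. /leipavedapzupeks/ → leifavezapzufeks.
Rule 3 (regressive voicing assimilation): /p/ precedes the voiced obstruent /z/, so it voices to [b] by assimilation. /leifavezapzufeks/ → leifavezabzufeks.
Rule 4 (final cluster simplification): /s/ is the second consonant of a word-final cluster /ks/, so it deletes. /leifavezabzufeks/ → leifavezabzufek.

leifavezabzufek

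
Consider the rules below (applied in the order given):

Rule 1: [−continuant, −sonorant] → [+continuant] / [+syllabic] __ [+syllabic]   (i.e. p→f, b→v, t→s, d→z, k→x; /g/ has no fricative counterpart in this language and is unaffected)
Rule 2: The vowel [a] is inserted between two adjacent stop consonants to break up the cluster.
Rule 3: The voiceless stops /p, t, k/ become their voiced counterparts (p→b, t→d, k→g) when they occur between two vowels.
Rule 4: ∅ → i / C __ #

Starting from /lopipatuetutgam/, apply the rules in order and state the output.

lofifasuesudagami

Rule 1 (intervocalic spirantization): /p/ is a stop between vowels /o/ and /i/, so it spirantizes to the fricative [f]. /p/ is a stop between vowels /i/ and /a/, so it spirantizes to the fricative [f]. /t/ is a stop between vowels /a/ and /u/, so it spirantizes to the fricative [s]. /t/ is a stop between vowels /e/ and /u/, so it spirantizes to the fricative [s]. /lopipatuetutgam/ → lofifasuesutgam.
Rule 2 (stop-cluster a-epenthesis): /t/ and /g/ form a stop–stop cluster, so [a] is inserted between them. /lofifasuesutgam/ → lofifasuesutagam.
Rule 3 (intervocalic voicing): /t/ is a voiceless stop between vowels /u/ and /a/, so it voices to [d]. /lofifasuesutagam/ → lofifasuesudagam.
Rule 4 (final i-epenthesis): the form ends in the consonant /m/, so [i] is inserted word-finally. /lofifasuesudagam/ → lofifasuesudagami.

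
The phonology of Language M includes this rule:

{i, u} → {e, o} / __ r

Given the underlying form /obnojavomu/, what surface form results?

obnojavomu

No segment of /obnojavomu/ meets the structural description of the rule, so the form surfaces unchanged.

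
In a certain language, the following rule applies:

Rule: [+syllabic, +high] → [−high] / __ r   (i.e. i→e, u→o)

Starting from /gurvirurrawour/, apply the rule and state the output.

/u/ is a high vowel immediately before /r/, so it lowers to [o].
/i/ is a high vowel immediately before /r/, so it lowers to [e].
/u/ is a high vowel immediately before /r/, so it lowers to [o].
/u/ is a high vowel immediately before /r/, so it lowers to [o].
Surface form: [gorverorrawoor].

gorverorrawoor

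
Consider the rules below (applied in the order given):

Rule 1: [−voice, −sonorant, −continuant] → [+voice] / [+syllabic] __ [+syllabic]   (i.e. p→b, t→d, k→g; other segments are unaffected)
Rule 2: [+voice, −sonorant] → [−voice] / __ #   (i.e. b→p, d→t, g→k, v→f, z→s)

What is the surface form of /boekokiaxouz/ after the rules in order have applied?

Rule 1 (intervocalic voicing): /k/ is a voiceless stop between vowels /e/ and /o/, so it voices to [g]. /k/ is a voiceless stop between vowels /o/ and /i/, so it voices to [g]. /boekokiaxouz/ → boegogiaxouz.
Rule 2 (final devoicing): /z/ is a voiced obstruent in word-final position, so it devoices to [s]. /boegogiaxouz/ → boegogiaxous.

boegogiaxous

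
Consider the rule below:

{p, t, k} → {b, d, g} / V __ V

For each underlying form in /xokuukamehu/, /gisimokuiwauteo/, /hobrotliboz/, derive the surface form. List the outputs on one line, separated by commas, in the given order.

/xokuukamehu/: /k/ is a voiceless stop between vowels /o/ and /u/, so it voices to [g]. /k/ is a voiceless stop between vowels /u/ and /a/, so it voices to [g]. → [xoguugamehu].
/gisimokuiwauteo/: /k/ is a voiceless stop between vowels /o/ and /u/, so it voices to [g]. /t/ is a voiceless stop between vowels /u/ and /e/, so it voices to [d]. → [gisimoguiwaudeo].
/hobrotliboz/: the rule's environment is not met; surfaces unchanged as [hobrotliboz].

xoguugamehu, gisimoguiwaudeo, hobrotliboz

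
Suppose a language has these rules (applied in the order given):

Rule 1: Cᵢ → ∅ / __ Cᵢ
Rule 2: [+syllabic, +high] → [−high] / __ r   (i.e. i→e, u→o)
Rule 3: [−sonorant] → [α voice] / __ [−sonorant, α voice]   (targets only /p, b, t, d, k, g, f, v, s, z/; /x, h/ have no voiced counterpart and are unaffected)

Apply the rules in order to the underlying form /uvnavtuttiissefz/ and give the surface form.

Rule 1 (degemination): /tt/ is a geminate; the first /t/ deletes. /ss/ is a geminate; the first /s/ deletes. /uvnavtuttiissefz/ → uvnavtutiisefz.
Rule 2 (pre-rhotic lowering): no segment meets the environment; /uvnavtutiisefz/ is unchanged.
Rule 3 (regressive voicing assimilation): /v/ precedes the voiceless obstruent /t/, so it devoices to [f] by assimilation. /f/ precedes the voiced obstruent /z/, so it voices to [v] by assimilation. /uvnavtutiisefz/ → uvnaftutiisevz.

uvnaftutiisevz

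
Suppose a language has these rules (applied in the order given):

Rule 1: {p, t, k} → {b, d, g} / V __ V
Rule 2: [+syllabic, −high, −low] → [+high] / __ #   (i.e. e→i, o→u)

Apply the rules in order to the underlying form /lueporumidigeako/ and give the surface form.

lueborumidigeagu

Rule 1 (intervocalic voicing): /p/ is a voiceless stop between vowels /e/ and /o/, so it voices to [b]. /k/ is a voiceless stop between vowels /a/ and /o/, so it voices to [g]. /lueporumidigeako/ → lueborumidigeago.
Rule 2 (final vowel raising): /o/ is a mid vowel in word-final position, so it raises to [u]. /lueborumidigeago/ → lueborumidigeagu.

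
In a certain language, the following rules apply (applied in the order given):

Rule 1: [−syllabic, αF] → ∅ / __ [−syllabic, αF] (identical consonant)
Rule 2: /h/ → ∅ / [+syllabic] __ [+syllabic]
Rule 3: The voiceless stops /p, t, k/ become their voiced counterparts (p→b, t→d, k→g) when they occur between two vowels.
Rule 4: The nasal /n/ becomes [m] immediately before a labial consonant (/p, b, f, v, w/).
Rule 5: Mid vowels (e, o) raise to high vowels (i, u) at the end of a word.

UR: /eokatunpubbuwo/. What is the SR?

Rule 1 (degemination): /bb/ is a geminate; the first /b/ deletes. /eokatunpubbuwo/ → eokatunpubuwo.
Rule 2 (intervocalic h-deletion): no segment meets the environment; /eokatunpubuwo/ is unchanged.
Rule 3 (intervocalic voicing): /k/ is a voiceless stop between vowels /o/ and /a/, so it voices to [g]. /t/ is a voiceless stop between vowels /a/ and /u/, so it voices to [d]. /eokatunpubuwo/ → eogadunpubuwo.
Rule 4 (nasal place assimilation): /n/ precedes the labial consonant /p/, so it assimilates in place to [m]. /eogadunpubuwo/ → eogadumpubuwo.
Rule 5 (final vowel raising): /o/ is a mid vowel in word-final position, so it raises to [u]. /eogadumpubuwo/ → eogadumpubuwu.

eogadumpubuwu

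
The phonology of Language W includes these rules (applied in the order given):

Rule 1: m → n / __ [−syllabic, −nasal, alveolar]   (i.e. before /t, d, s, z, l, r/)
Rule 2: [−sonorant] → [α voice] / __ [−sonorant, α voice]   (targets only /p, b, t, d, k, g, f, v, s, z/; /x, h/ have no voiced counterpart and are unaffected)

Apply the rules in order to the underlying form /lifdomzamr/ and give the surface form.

Rule 1 (nasal place assimilation): /m/ precedes the alveolar consonant /z/, so it assimilates in place to [n]. /m/ precedes the alveolar consonant /r/, so it assimilates in place to [n]. /lifdomzamr/ → lifdonzanr.
Rule 2 (regressive voicing assimilation): /f/ precedes the voiced obstruent /d/, so it voices to [v] by assimilation. /lifdonzanr/ → livdonzanr.

livdonzanr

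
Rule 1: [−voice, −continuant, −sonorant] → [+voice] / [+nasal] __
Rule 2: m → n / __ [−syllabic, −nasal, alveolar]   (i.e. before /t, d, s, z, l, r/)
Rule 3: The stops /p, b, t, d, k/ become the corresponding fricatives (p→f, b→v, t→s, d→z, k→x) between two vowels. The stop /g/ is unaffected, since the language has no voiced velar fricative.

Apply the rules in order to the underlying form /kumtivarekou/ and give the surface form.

Rule 1 (post-nasal voicing): /t/ is a voiceless stop immediately after the nasal /m/, so it voices to [d]. /kumtivarekou/ → kumdivarekou.
Rule 2 (nasal place assimilation): /m/ precedes the alveolar consonant /d/, so it assimilates in place to [n]. /kumdivarekou/ → kundivarekou.
Rule 3 (intervocalic spirantization): /k/ is a stop between vowels /e/ and /o/, so it spirantizes to the fricative [x]. /kundivarekou/ → kundivarexou.

kundivarexou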